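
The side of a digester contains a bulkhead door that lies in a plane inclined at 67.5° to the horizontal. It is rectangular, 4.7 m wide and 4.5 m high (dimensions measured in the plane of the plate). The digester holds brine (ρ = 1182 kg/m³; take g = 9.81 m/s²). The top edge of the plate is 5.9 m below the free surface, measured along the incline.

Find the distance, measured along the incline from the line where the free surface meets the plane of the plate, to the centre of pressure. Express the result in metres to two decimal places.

y_p = 8.36 m

γ = ρg = 1182 × 9.81 / 1000 = 11.59542 kN/m³.
Let θ = 67.5° be the plate's angle to the horizontal; measure y along the incline from where the plane meets the free surface. Vertical depth h = y·sinθ with sinθ = 0.923880.
The centroid lies 4.5/2 = 2.25 m below the top edge, so y_c = 5.9 + 2.25 = 8.15 m and h_c = 8.15 × 0.923880 = 7.52962 m.
A = 4.7 × 4.5 = 21.15 m².
Resultant F = γ·h_c·A = 11.59542 × 7.52962 × 21.15 = 1846.59 kN.
I_c = b·h³/12 = 4.7 × 4.5³/12 = 35.6906 m⁴.
Centre of pressure: y_p = y_c + I_c/(y_c·A) = 8.15 + 35.6906/(8.15 × 21.15) = 8.15 + 0.207055 = 8.35706 m along the plane.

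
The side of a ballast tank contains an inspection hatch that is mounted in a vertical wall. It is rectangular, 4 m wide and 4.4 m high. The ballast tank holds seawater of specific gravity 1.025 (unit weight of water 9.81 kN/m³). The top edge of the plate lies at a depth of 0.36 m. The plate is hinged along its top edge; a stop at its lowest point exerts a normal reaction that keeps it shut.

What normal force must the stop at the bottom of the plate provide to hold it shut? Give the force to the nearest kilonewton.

γ = 1.025 × 9.81 = 10.05525 kN/m³.
The centroid lies 4.4/2 = 2.2 m below the top edge, so the centroid depth is h_c = 0.36 + 2.2 = 2.56 m.
A = 4 × 4.4 = 17.6 m².
Resultant F = γ·h_c·A = 10.05525 × 2.56 × 17.6 = 453.049 kN.
I_c = b·h³/12 = 4 × 4.4³/12 = 28.3947 m⁴.
Centre of pressure: y_p = y_c + I_c/(y_c·A) = 2.56 + 28.3947/(2.56 × 17.6) = 2.56 + 0.630209 = 3.19021 m along the plane.
The resultant acts 2.2 + 0.630209 = 2.83021 m (along the plate) below the hinge at the top edge, so the moment about the hinge is M = F × 2.83021 = 453.049 × 2.83021 = 1282.22 kN·m.
A normal force at the bottom, 4.4 m from the hinge, must supply this moment: P = 1282.22/4.4 = 291.414 kN.

P ≈ 291 kN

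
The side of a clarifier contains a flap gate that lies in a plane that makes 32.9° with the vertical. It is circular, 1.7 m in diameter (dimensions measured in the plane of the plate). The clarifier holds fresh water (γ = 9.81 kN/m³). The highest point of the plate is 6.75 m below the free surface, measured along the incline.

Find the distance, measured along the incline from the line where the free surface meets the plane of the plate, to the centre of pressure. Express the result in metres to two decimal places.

γ = 9.81 kN/m³.
The plate makes 32.9° with the vertical, i.e. θ = 90° − 32.9° = 57.1° to the horizontal. Measuring y along the incline from the free-surface line, vertical depth h = y·sinθ with sinθ = 0.839620.
The centroid is at the centre, 0.85 m below the top of the plate, so y_c = 6.75 + 0.85 = 7.6 m and h_c = 7.6 × 0.839620 = 6.38111 m.
A = π(0.85)² = 2.2698 m².
Resultant F = γ·h_c·A = 9.81 × 6.38111 × 2.2698 = 142.087 kN.
I_c = πr⁴/4 = π × 0.85⁴/4 = 0.409983 m⁴.
Centre of pressure: y_p = y_c + I_c/(y_c·A) = 7.6 + 0.409983/(7.6 × 2.2698) = 7.6 + 0.0237665 = 7.62377 m along the plane.

y_p = 7.62 m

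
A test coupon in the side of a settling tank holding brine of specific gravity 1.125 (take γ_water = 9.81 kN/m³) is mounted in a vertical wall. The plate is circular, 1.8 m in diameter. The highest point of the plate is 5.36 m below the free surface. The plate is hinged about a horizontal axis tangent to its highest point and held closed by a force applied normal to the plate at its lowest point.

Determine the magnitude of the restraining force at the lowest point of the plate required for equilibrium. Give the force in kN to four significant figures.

P ≈ 91.06 kN

γ = 1.125 × 9.81 = 11.03625 kN/m³.
The centroid is at the centre, 0.9 m below the top of the plate, so the centroid depth is h_c = 5.36 + 0.9 = 6.26 m.
A = π(0.9)² = 2.54469 m².
Resultant F = γ·h_c·A = 11.03625 × 6.26 × 2.54469 = 175.805 kN.
I_c = πr⁴/4 = π × 0.9⁴/4 = 0.5153 m⁴.
Centre of pressure: y_p = y_c + I_c/(y_c·A) = 6.26 + 0.5153/(6.26 × 2.54469) = 6.26 + 0.0323483 = 6.29235 m along the plane.
The resultant acts 0.9 + 0.0323483 = 0.932348 m (along the plate) below the hinge at the top edge, so the moment about the hinge is M = F × 0.932348 = 175.805 × 0.932348 = 163.911 kN·m.
A normal force at the bottom, 1.8 m from the hinge, must supply this moment: P = 163.911/1.8 = 91.0617 kN.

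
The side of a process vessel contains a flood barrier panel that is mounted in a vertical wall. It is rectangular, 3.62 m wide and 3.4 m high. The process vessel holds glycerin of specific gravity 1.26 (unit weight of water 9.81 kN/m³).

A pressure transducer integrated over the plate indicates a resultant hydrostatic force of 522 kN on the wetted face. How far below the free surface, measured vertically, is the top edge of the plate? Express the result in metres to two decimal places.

γ = 1.26 × 9.81 = 12.3606 kN/m³.
A = 3.62 × 3.4 = 12.308 m².
From F = γ·h_c·A, the centroid depth is h_c = 522/(12.3606 × 12.308) = 3.43118 m.
The centroid lies 3.4/2 = 1.7 m below the top edge, so the top edge sits at h_top = 3.43118 − 1.7 = 1.73118 m below the surface.

d_top ≈ 1.73 m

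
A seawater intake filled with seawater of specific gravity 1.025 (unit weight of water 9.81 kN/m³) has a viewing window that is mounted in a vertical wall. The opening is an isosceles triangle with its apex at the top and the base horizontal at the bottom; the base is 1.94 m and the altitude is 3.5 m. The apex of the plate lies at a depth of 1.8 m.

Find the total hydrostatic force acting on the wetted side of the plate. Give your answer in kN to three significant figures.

F ≈ 141 kN

γ = 1.025 × 9.81 = 10.05525 kN/m³.
With the apex up, the centroid sits 2h/3 = 2 × 3.5/3 = 2.33333 m below the apex, so the centroid depth is h_c = 1.8 + 2.33333 = 4.13333 m.
A = ½ × 1.94 × 3.5 = 3.395 m².
Resultant F = γ·h_c·A = 10.05525 × 4.13333 × 3.395 = 141.102 kN.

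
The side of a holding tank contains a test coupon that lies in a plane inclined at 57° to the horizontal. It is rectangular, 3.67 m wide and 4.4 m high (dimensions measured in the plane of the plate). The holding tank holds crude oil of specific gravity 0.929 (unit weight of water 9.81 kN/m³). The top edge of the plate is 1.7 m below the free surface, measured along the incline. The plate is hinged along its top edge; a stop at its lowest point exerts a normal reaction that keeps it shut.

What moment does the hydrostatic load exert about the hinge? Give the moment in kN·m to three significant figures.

M ≈ 1260 kN·m

γ = 0.929 × 9.81 = 9.11349 kN/m³.
Let θ = 57° be the plate's angle to the horizontal; measure y along the incline from where the plane meets the free surface. Vertical depth h = y·sinθ with sinθ = 0.838671.
The centroid lies 4.4/2 = 2.2 m below the top edge, so y_c = 1.7 + 2.2 = 3.9 m and h_c = 3.9 × 0.838671 = 3.27082 m.
A = 3.67 × 4.4 = 16.148 m².
Resultant F = γ·h_c·A = 9.11349 × 3.27082 × 16.148 = 481.349 kN.
I_c = b·h³/12 = 3.67 × 4.4³/12 = 26.0521 m⁴.
Centre of pressure: y_p = y_c + I_c/(y_c·A) = 3.9 + 26.0521/(3.9 × 16.148) = 3.9 + 0.413675 = 4.31367 m along the plane.
The resultant acts 2.2 + 0.413675 = 2.61368 m (along the plate) below the hinge at the top edge, so the moment about the hinge is M = F × 2.61368 = 481.349 × 2.61368 = 1258.09 kN·m.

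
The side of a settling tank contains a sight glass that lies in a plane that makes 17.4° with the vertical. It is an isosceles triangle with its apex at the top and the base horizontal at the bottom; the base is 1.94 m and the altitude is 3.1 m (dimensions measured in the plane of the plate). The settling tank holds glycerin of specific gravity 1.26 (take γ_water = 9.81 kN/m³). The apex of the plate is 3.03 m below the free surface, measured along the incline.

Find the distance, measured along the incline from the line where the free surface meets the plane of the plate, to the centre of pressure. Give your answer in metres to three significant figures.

y_p = 5.20 m

γ = 1.26 × 9.81 = 12.3606 kN/m³.
The plate makes 17.4° with the vertical, i.e. θ = 90° − 17.4° = 72.6° to the horizontal. Measuring y along the incline from the free-surface line, vertical depth h = y·sinθ with sinθ = 0.954240.
With the apex up, the centroid sits 2h/3 = 2 × 3.1/3 = 2.06667 m below the apex, so y_c = 3.03 + 2.06667 = 5.09667 m and h_c = 5.09667 × 0.954240 = 4.86345 m.
A = ½ × 1.94 × 3.1 = 3.007 m².
Resultant F = γ·h_c·A = 12.3606 × 4.86345 × 3.007 = 180.766 kN.
I_c = b·h³/36 = 1.94 × 3.1³/36 = 1.6054 m⁴.
Centre of pressure: y_p = y_c + I_c/(y_c·A) = 5.09667 + 1.6054/(5.09667 × 3.007) = 5.09667 + 0.104752 = 5.20142 m along the plane.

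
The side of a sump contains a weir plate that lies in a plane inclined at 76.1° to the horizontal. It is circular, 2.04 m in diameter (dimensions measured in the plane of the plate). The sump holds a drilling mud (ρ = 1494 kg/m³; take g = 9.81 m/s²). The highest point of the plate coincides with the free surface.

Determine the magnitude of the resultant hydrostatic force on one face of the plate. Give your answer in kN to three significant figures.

F ≈ 47.4 kN

γ = ρg = 1494 × 9.81 / 1000 = 14.65614 kN/m³.
Let θ = 76.1° be the plate's angle to the horizontal; measure y along the incline from where the plane meets the free surface. Vertical depth h = y·sinθ with sinθ = 0.970716.
The centroid is at the centre, 1.02 m below the top of the plate, so y_c = 1.02 m and h_c = 1.02 × 0.970716 = 0.99013 m.
A = π(1.02)² = 3.26851 m².
Resultant F = γ·h_c·A = 14.65614 × 0.99013 × 3.26851 = 47.4309 kN.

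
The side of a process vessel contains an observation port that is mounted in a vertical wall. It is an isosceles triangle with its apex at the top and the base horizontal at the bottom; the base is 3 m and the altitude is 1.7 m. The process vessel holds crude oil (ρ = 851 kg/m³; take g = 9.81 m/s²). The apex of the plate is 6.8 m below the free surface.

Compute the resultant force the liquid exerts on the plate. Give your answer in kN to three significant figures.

γ = ρg = 851 × 9.81 / 1000 = 8.34831 kN/m³.
With the apex up, the centroid sits 2h/3 = 2 × 1.7/3 = 1.13333 m below the apex, so the centroid depth is h_c = 6.8 + 1.13333 = 7.93333 m.
A = ½ × 3 × 1.7 = 2.55 m².
Resultant F = γ·h_c·A = 8.34831 × 7.93333 × 2.55 = 168.886 kN.

F ≈ 169 kN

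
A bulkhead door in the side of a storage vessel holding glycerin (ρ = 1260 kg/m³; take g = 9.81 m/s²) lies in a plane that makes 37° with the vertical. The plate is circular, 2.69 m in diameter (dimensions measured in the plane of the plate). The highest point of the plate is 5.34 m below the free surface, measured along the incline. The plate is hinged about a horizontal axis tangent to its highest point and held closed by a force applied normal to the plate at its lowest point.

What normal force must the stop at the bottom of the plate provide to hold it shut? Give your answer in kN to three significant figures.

γ = ρg = 1260 × 9.81 / 1000 = 12.3606 kN/m³.
The plate makes 37° with the vertical, i.e. θ = 90° − 37° = 53° to the horizontal. Measuring y along the incline from the free-surface line, vertical depth h = y·sinθ with sinθ = 0.798636.
The centroid is at the centre, 1.345 m below the top of the plate, so y_c = 5.34 + 1.345 = 6.685 m and h_c = 6.685 × 0.798636 = 5.33888 m.
A = π(1.345)² = 5.68322 m².
Resultant F = γ·h_c·A = 12.3606 × 5.33888 × 5.68322 = 375.046 kN.
I_c = πr⁴/4 = π × 1.345⁴/4 = 2.57027 m⁴.
Centre of pressure: y_p = y_c + I_c/(y_c·A) = 6.685 + 2.57027/(6.685 × 5.68322) = 6.685 + 0.0676523 = 6.75265 m along the plane.
The resultant acts 1.345 + 0.0676523 = 1.41265 m (along the plate) below the hinge at the top edge, so the moment about the hinge is M = F × 1.41265 = 375.046 × 1.41265 = 529.809 kN·m.
A normal force at the bottom, 2.69 m from the hinge, must supply this moment: P = 529.809/2.69 = 196.955 kN.

P ≈ 197 kN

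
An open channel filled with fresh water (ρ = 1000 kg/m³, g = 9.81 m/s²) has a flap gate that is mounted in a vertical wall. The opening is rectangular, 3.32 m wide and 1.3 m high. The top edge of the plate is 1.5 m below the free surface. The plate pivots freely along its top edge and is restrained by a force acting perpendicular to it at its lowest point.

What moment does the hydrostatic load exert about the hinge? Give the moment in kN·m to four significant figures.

M ≈ 65.13 kN·m

γ = ρg = 1000 × 9.81 = 9810 N/m³ = 9.81 kN/m³.
The centroid lies 1.3/2 = 0.65 m below the top edge, so the centroid depth is h_c = 1.5 + 0.65 = 2.15 m.
A = 3.32 × 1.3 = 4.316 m².
Resultant F = γ·h_c·A = 9.81 × 2.15 × 4.316 = 91.0309 kN.
I_c = b·h³/12 = 3.32 × 1.3³/12 = 0.607837 m⁴.
Centre of pressure: y_p = y_c + I_c/(y_c·A) = 2.15 + 0.607837/(2.15 × 4.316) = 2.15 + 0.0655039 = 2.2155 m along the plane.
The resultant acts 0.65 + 0.0655039 = 0.715504 m (along the plate) below the hinge at the top edge, so the moment about the hinge is M = F × 0.715504 = 91.0309 × 0.715504 = 65.133 kN·m.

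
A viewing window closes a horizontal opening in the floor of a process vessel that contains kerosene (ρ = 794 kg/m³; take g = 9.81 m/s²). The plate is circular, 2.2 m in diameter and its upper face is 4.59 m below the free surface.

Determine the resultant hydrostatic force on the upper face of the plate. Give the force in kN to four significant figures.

γ = ρg = 794 × 9.81 / 1000 = 7.78914 kN/m³.
The plate is horizontal, so pressure is uniform at p = γ·h = 7.78914 × 4.59 = 35.7522 kN/m².
A = π(1.1)² = 3.80133 m².
F = p·A = 35.7522 × 3.80133 = 135.906 kN.

F ≈ 135.9 kN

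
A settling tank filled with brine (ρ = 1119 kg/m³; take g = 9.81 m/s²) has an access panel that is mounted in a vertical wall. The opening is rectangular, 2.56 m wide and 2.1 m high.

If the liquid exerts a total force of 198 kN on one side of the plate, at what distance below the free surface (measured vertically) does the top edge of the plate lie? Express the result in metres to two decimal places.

γ = ρg = 1119 × 9.81 / 1000 = 10.97739 kN/m³.
A = 2.56 × 2.1 = 5.376 m².
From F = γ·h_c·A, the centroid depth is h_c = 198/(10.97739 × 5.376) = 3.35511 m.
The centroid lies 2.1/2 = 1.05 m below the top edge, so the top edge sits at h_top = 3.35511 − 1.05 = 2.30511 m below the surface.

d_top ≈ 2.31 m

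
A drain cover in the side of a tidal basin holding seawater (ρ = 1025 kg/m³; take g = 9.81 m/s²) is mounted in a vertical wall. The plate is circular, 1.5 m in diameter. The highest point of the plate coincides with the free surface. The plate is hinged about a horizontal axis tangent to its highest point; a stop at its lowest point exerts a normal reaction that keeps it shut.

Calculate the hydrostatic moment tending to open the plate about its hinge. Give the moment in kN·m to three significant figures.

γ = ρg = 1025 × 9.81 / 1000 = 10.05525 kN/m³.
The centroid is at the centre, 0.75 m below the top of the plate, so the centroid depth is h_c = 0.75 m.
A = π(0.75)² = 1.76715 m².
Resultant F = γ·h_c·A = 10.05525 × 0.75 × 1.76715 = 13.3269 kN.
I_c = πr⁴/4 = π × 0.75⁴/4 = 0.248505 m⁴.
Centre of pressure: y_p = y_c + I_c/(y_c·A) = 0.75 + 0.248505/(0.75 × 1.76715) = 0.75 + 0.1875 = 0.9375 m along the plane.
The resultant acts 0.75 + 0.1875 = 0.9375 m (along the plate) below the hinge at the top edge, so the moment about the hinge is M = F × 0.9375 = 13.3269 × 0.9375 = 12.494 kN·m.

M ≈ 12.5 kN·m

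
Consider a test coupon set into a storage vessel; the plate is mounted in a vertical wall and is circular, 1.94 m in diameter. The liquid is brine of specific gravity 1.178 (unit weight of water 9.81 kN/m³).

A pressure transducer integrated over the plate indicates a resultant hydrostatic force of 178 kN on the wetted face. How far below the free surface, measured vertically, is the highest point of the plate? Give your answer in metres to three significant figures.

d_top ≈ 4.24 m

γ = 1.178 × 9.81 = 11.55618 kN/m³.
A = π(0.97)² = 2.95592 m².
From F = γ·h_c·A, the centroid depth is h_c = 178/(11.55618 × 2.95592) = 5.2109 m.
The centroid is at the centre, 0.97 m below the top of the plate, so the highest point sits at h_top = 5.2109 − 0.97 = 4.2409 m below the surface.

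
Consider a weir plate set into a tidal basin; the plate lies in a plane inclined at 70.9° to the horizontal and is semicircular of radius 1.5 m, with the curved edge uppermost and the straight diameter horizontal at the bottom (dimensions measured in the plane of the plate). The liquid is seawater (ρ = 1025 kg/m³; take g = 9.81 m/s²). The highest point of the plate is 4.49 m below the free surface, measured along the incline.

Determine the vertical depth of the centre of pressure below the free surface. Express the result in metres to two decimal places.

h_p = 5.09 m

γ = ρg = 1025 × 9.81 / 1000 = 10.05525 kN/m³.
Let θ = 70.9° be the plate's angle to the horizontal; measure y along the incline from where the plane meets the free surface. Vertical depth h = y·sinθ with sinθ = 0.944949.
The centroid lies 4r/(3π) = 0.63662 m above the diameter, so r − 4r/(3π) = 1.5 − 0.63662 = 0.86338 m below the topmost point, so y_c = 4.49 + 0.86338 = 5.35338 m and h_c = 5.35338 × 0.944949 = 5.05867 m.
A = πr²/2 = π × 1.5²/2 = 3.53429 m².
Resultant F = γ·h_c·A = 10.05525 × 5.05867 × 3.53429 = 179.776 kN.
I_c = (π/8 − 8/(9π))·r⁴ = 0.109757 × 1.5⁴ = 0.555645 m⁴.
Centre of pressure: y_p = y_c + I_c/(y_c·A) = 5.35338 + 0.555645/(5.35338 × 3.53429) = 5.35338 + 0.0293675 = 5.38275 m along the plane.
Vertically, h_p = y_p·sinθ = 5.38275 × 0.944949 = 5.08642 m.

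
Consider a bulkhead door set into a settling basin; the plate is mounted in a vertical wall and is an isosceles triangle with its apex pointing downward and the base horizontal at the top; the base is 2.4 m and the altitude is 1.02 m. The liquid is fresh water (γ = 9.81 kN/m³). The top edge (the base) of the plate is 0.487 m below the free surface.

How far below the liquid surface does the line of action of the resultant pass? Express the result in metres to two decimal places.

γ = 9.81 kN/m³.
With the apex down, the centroid sits h/3 = 1.02/3 = 0.34 m below the base (the top edge), so the centroid depth is h_c = 0.487 + 0.34 = 0.827 m.
A = ½ × 2.4 × 1.02 = 1.224 m².
Resultant F = γ·h_c·A = 9.81 × 0.827 × 1.224 = 9.93015 kN.
I_c = b·h³/36 = 2.4 × 1.02³/36 = 0.0707472 m⁴.
Centre of pressure: y_p = y_c + I_c/(y_c·A) = 0.827 + 0.0707472/(0.827 × 1.224) = 0.827 + 0.0698912 = 0.896891 m along the plane.

h_p = 0.90 m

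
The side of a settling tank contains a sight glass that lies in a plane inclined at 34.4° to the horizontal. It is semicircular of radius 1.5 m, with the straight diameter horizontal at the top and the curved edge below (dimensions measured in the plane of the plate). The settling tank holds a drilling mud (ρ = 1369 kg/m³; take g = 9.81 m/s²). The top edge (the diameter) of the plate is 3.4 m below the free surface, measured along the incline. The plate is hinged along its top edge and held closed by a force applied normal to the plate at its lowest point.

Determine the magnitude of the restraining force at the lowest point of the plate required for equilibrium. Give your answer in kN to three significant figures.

γ = ρg = 1369 × 9.81 / 1000 = 13.42989 kN/m³.
Let θ = 34.4° be the plate's angle to the horizontal; measure y along the incline from where the plane meets the free surface. Vertical depth h = y·sinθ with sinθ = 0.564967.
The centroid of a semicircle lies 4r/(3π) = 0.63662 m from the diameter, here below the top edge, so y_c = 3.4 + 0.63662 = 4.03662 m and h_c = 4.03662 × 0.564967 = 2.28056 m.
A = πr²/2 = π × 1.5²/2 = 3.53429 m².
Resultant F = γ·h_c·A = 13.42989 × 2.28056 × 3.53429 = 108.247 kN.
I_c = (π/8 − 8/(9π))·r⁴ = 0.109757 × 1.5⁴ = 0.555645 m⁴.
Centre of pressure: y_p = y_c + I_c/(y_c·A) = 4.03662 + 0.555645/(4.03662 × 3.53429) = 4.03662 + 0.0389473 = 4.07557 m along the plane.
The resultant acts 0.63662 + 0.0389473 = 0.675567 m (along the plate) below the hinge at the top edge, so the moment about the hinge is M = F × 0.675567 = 108.247 × 0.675567 = 73.1281 kN·m.
A normal force at the bottom, 1.5 m from the hinge, must supply this moment: P = 73.1281/1.5 = 48.7521 kN.

P ≈ 48.8 kN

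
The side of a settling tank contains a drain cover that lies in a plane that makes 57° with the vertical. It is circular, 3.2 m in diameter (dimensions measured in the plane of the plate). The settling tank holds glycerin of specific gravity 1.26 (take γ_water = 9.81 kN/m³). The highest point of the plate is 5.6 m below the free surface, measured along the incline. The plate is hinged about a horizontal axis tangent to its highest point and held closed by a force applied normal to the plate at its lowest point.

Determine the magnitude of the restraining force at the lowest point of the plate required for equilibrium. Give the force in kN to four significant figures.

P ≈ 205.7 kN

γ = 1.26 × 9.81 = 12.3606 kN/m³.
The plate makes 57° with the vertical, i.e. θ = 90° − 57° = 33° to the horizontal. Measuring y along the incline from the free-surface line, vertical depth h = y·sinθ with sinθ = 0.544639.
The centroid is at the centre, 1.6 m below the top of the plate, so y_c = 5.6 + 1.6 = 7.2 m and h_c = 7.2 × 0.544639 = 3.9214 m.
A = π(1.6)² = 8.04248 m².
Resultant F = γ·h_c·A = 12.3606 × 3.9214 × 8.04248 = 389.826 kN.
I_c = πr⁴/4 = π × 1.6⁴/4 = 5.14719 m⁴.
Centre of pressure: y_p = y_c + I_c/(y_c·A) = 7.2 + 5.14719/(7.2 × 8.04248) = 7.2 + 0.0888889 = 7.28889 m along the plane.
The resultant acts 1.6 + 0.0888889 = 1.68889 m (along the plate) below the hinge at the top edge, so the moment about the hinge is M = F × 1.68889 = 389.826 × 1.68889 = 658.373 kN·m.
A normal force at the bottom, 3.2 m from the hinge, must supply this moment: P = 658.373/3.2 = 205.742 kN.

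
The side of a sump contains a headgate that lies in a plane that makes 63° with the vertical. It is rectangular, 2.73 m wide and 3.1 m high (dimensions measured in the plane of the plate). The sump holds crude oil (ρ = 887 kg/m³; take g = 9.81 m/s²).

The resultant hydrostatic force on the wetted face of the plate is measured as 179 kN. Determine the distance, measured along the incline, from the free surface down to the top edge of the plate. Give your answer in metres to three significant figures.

y_top ≈ 3.80 m

γ = ρg = 887 × 9.81 / 1000 = 8.70147 kN/m³.
A = 2.73 × 3.1 = 8.463 m².
From F = γ·h_c·A, the centroid depth is h_c = 179/(8.70147 × 8.463) = 2.43073 m.
The plate makes 63° with the vertical, i.e. θ = 90° − 63° = 27° to the horizontal. Measuring y along the incline from the free-surface line, vertical depth h = y·sinθ with sinθ = 0.453990.
Along the incline, y_c = h_c/sinθ = 2.43073/0.453990 = 5.35415 m.
The centroid lies 3.1/2 = 1.55 m below the top edge, so the top edge sits at y_top = 5.35415 − 1.55 = 3.80415 m along the incline.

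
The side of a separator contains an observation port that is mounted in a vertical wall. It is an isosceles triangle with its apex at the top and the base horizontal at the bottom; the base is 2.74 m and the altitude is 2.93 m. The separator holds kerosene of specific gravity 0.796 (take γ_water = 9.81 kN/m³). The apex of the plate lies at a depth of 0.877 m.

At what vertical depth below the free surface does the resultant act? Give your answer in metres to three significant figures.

h_p = 3.00 m

γ = 0.796 × 9.81 = 7.80876 kN/m³.
With the apex up, the centroid sits 2h/3 = 2 × 2.93/3 = 1.95333 m below the apex, so the centroid depth is h_c = 0.877 + 1.95333 = 2.83033 m.
A = ½ × 2.74 × 2.93 = 4.0141 m².
Resultant F = γ·h_c·A = 7.80876 × 2.83033 × 4.0141 = 88.7171 kN.
I_c = b·h³/36 = 2.74 × 2.93³/36 = 1.91448 m⁴.
Centre of pressure: y_p = y_c + I_c/(y_c·A) = 2.83033 + 1.91448/(2.83033 × 4.0141) = 2.83033 + 0.16851 = 2.99884 m along the plane.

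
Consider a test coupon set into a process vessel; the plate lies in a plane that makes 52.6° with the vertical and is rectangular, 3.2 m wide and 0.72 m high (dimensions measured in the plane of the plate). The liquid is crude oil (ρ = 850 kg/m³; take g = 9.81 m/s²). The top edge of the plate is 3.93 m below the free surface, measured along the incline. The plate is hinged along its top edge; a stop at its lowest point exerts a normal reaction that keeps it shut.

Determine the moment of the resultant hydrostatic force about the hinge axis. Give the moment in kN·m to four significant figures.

γ = ρg = 850 × 9.81 / 1000 = 8.3385 kN/m³.
The plate makes 52.6° with the vertical, i.e. θ = 90° − 52.6° = 37.4° to the horizontal. Measuring y along the incline from the free-surface line, vertical depth h = y·sinθ with sinθ = 0.607376.
The centroid lies 0.72/2 = 0.36 m below the top edge, so y_c = 3.93 + 0.36 = 4.29 m and h_c = 4.29 × 0.607376 = 2.60564 m.
A = 3.2 × 0.72 = 2.304 m².
Resultant F = γ·h_c·A = 8.3385 × 2.60564 × 2.304 = 50.0593 kN.
I_c = b·h³/12 = 3.2 × 0.72³/12 = 0.0995328 m⁴.
Centre of pressure: y_p = y_c + I_c/(y_c·A) = 4.29 + 0.0995328/(4.29 × 2.304) = 4.29 + 0.0100699 = 4.30007 m along the plane.
The resultant acts 0.36 + 0.0100699 = 0.37007 m (along the plate) below the hinge at the top edge, so the moment about the hinge is M = F × 0.37007 = 50.0593 × 0.37007 = 18.5254 kN·m.

M ≈ 18.53 kN·m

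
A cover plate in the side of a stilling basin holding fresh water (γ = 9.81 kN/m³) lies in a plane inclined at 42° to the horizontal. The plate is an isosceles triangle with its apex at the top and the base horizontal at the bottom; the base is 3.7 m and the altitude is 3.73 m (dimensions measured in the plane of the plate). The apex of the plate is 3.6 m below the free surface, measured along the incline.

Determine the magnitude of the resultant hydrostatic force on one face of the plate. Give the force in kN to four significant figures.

γ = 9.81 kN/m³.
Let θ = 42° be the plate's angle to the horizontal; measure y along the incline from where the plane meets the free surface. Vertical depth h = y·sinθ with sinθ = 0.669131.
With the apex up, the centroid sits 2h/3 = 2 × 3.73/3 = 2.48667 m below the apex, so y_c = 3.6 + 2.48667 = 6.08667 m and h_c = 6.08667 × 0.669131 = 4.07278 m.
A = ½ × 3.7 × 3.73 = 6.9005 m².
Resultant F = γ·h_c·A = 9.81 × 4.07278 × 6.9005 = 275.702 kN.

F ≈ 275.7 kN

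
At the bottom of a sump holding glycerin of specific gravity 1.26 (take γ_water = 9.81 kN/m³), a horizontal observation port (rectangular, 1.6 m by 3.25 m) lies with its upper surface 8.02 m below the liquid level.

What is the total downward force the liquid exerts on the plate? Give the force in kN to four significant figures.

γ = 1.26 × 9.81 = 12.3606 kN/m³.
The plate is horizontal, so pressure is uniform at p = γ·h = 12.3606 × 8.02 = 99.132 kN/m².
A = 1.6 × 3.25 = 5.2 m².
F = p·A = 99.132 × 5.2 = 515.486 kN.

F ≈ 515.5 kN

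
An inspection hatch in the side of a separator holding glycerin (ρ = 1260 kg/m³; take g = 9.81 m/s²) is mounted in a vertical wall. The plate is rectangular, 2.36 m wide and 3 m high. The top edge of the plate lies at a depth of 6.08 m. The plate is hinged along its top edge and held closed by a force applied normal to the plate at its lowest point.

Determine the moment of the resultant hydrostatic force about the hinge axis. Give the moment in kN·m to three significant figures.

γ = ρg = 1260 × 9.81 / 1000 = 12.3606 kN/m³.
The centroid lies 3/2 = 1.5 m below the top edge, so the centroid depth is h_c = 6.08 + 1.5 = 7.58 m.
A = 2.36 × 3 = 7.08 m².
Resultant F = γ·h_c·A = 12.3606 × 7.58 × 7.08 = 663.349 kN.
I_c = b·h³/12 = 2.36 × 3³/12 = 5.31 m⁴.
Centre of pressure: y_p = y_c + I_c/(y_c·A) = 7.58 + 5.31/(7.58 × 7.08) = 7.58 + 0.0989446 = 7.67894 m along the plane.
The resultant acts 1.5 + 0.0989446 = 1.59894 m (along the plate) below the hinge at the top edge, so the moment about the hinge is M = F × 1.59894 = 663.349 × 1.59894 = 1060.66 kN·m.

M ≈ 1060 kN·m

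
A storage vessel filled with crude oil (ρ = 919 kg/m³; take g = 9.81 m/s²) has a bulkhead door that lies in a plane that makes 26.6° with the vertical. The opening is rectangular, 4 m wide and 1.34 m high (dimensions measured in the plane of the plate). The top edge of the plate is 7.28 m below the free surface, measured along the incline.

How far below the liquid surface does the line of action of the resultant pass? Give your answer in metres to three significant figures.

γ = ρg = 919 × 9.81 / 1000 = 9.01539 kN/m³.
The plate makes 26.6° with the vertical, i.e. θ = 90° − 26.6° = 63.4° to the horizontal. Measuring y along the incline from the free-surface line, vertical depth h = y·sinθ with sinθ = 0.894154.
The centroid lies 1.34/2 = 0.67 m below the top edge, so y_c = 7.28 + 0.67 = 7.95 m and h_c = 7.95 × 0.894154 = 7.10852 m.
A = 4 × 1.34 = 5.36 m².
Resultant F = γ·h_c·A = 9.01539 × 7.10852 × 5.36 = 343.501 kN.
I_c = b·h³/12 = 4 × 1.34³/12 = 0.802035 m⁴.
Centre of pressure: y_p = y_c + I_c/(y_c·A) = 7.95 + 0.802035/(7.95 × 5.36) = 7.95 + 0.0188218 = 7.96882 m along the plane.
Vertically, h_p = y_p·sinθ = 7.96882 × 0.894154 = 7.12535 m.

h_p = 7.13 m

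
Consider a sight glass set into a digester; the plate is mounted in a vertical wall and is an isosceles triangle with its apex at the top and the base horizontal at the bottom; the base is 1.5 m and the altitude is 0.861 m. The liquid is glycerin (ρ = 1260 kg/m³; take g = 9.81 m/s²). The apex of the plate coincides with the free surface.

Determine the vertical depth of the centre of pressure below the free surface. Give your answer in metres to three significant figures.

h_p = 0.646 m

γ = ρg = 1260 × 9.81 / 1000 = 12.3606 kN/m³.
With the apex up, the centroid sits 2h/3 = 2 × 0.861/3 = 0.574 m below the apex, so the centroid depth is h_c = 0.574 m.
A = ½ × 1.5 × 0.861 = 0.64575 m².
Resultant F = γ·h_c·A = 12.3606 × 0.574 × 0.64575 = 4.58159 kN.
I_c = b·h³/36 = 1.5 × 0.861³/36 = 0.0265949 m⁴.
Centre of pressure: y_p = y_c + I_c/(y_c·A) = 0.574 + 0.0265949/(0.574 × 0.64575) = 0.574 + 0.07175 = 0.64575 m along the plane.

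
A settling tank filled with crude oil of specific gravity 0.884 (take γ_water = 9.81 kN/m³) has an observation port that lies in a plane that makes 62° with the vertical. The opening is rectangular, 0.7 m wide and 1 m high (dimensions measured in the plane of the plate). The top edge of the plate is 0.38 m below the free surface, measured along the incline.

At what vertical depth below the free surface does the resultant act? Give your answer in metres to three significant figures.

h_p = 0.458 m

γ = 0.884 × 9.81 = 8.67204 kN/m³.
The plate makes 62° with the vertical, i.e. θ = 90° − 62° = 28° to the horizontal. Measuring y along the incline from the free-surface line, vertical depth h = y·sinθ with sinθ = 0.469472.
The centroid lies 1/2 = 0.5 m below the top edge, so y_c = 0.38 + 0.5 = 0.88 m and h_c = 0.88 × 0.469472 = 0.413135 m.
A = 0.7 × 1 = 0.7 m².
Resultant F = γ·h_c·A = 8.67204 × 0.413135 × 0.7 = 2.50791 kN.
I_c = b·h³/12 = 0.7 × 1³/12 = 0.0583333 m⁴.
Centre of pressure: y_p = y_c + I_c/(y_c·A) = 0.88 + 0.0583333/(0.88 × 0.7) = 0.88 + 0.0946969 = 0.974697 m along the plane.
Vertically, h_p = y_p·sinθ = 0.974697 × 0.469472 = 0.457593 m.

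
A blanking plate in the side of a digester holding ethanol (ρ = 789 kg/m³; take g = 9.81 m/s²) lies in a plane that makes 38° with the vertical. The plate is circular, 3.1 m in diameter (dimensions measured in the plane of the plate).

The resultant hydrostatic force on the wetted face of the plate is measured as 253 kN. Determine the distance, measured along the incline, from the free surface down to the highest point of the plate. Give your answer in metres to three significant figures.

y_top ≈ 3.95 m

γ = ρg = 789 × 9.81 / 1000 = 7.74009 kN/m³.
A = π(1.55)² = 7.54768 m².
From F = γ·h_c·A, the centroid depth is h_c = 253/(7.74009 × 7.54768) = 4.33073 m.
The plate makes 38° with the vertical, i.e. θ = 90° − 38° = 52° to the horizontal. Measuring y along the incline from the free-surface line, vertical depth h = y·sinθ with sinθ = 0.788011.
Along the incline, y_c = h_c/sinθ = 4.33073/0.788011 = 5.49577 m.
The centroid is at the centre, 1.55 m below the top of the plate, so the highest point sits at y_top = 5.49577 − 1.55 = 3.94577 m along the incline.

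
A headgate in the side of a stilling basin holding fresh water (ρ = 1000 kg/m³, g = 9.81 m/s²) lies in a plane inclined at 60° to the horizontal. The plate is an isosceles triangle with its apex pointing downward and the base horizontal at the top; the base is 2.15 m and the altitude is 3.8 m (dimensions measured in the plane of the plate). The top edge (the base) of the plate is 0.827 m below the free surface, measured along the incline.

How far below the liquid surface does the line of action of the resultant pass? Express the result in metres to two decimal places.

γ = ρg = 1000 × 9.81 = 9810 N/m³ = 9.81 kN/m³.
Let θ = 60° be the plate's angle to the horizontal; measure y along the incline from where the plane meets the free surface. Vertical depth h = y·sinθ with sinθ = 0.866025.
With the apex down, the centroid sits h/3 = 3.8/3 = 1.26667 m below the base (the top edge), so y_c = 0.827 + 1.26667 = 2.09367 m and h_c = 2.09367 × 0.866025 = 1.81317 m.
A = ½ × 2.15 × 3.8 = 4.085 m².
Resultant F = γ·h_c·A = 9.81 × 1.81317 × 4.085 = 72.6607 kN.
I_c = b·h³/36 = 2.15 × 3.8³/36 = 3.27708 m⁴.
Centre of pressure: y_p = y_c + I_c/(y_c·A) = 2.09367 + 3.27708/(2.09367 × 4.085) = 2.09367 + 0.383166 = 2.47684 m along the plane.
Vertically, h_p = y_p·sinθ = 2.47684 × 0.866025 = 2.14501 m.

h_p = 2.15 m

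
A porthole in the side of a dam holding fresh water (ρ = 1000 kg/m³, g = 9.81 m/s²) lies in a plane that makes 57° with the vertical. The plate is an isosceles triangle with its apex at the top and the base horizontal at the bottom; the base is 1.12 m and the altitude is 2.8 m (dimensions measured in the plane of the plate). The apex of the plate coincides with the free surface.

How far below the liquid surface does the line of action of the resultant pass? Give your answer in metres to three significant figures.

γ = ρg = 1000 × 9.81 = 9810 N/m³ = 9.81 kN/m³.
The plate makes 57° with the vertical, i.e. θ = 90° − 57° = 33° to the horizontal. Measuring y along the incline from the free-surface line, vertical depth h = y·sinθ with sinθ = 0.544639.
With the apex up, the centroid sits 2h/3 = 2 × 2.8/3 = 1.86667 m below the apex, so y_c = 1.86667 m and h_c = 1.86667 × 0.544639 = 1.01666 m.
A = ½ × 1.12 × 2.8 = 1.568 m².
Resultant F = γ·h_c·A = 9.81 × 1.01666 × 1.568 = 15.6383 kN.
I_c = b·h³/36 = 1.12 × 2.8³/36 = 0.682951 m⁴.
Centre of pressure: y_p = y_c + I_c/(y_c·A) = 1.86667 + 0.682951/(1.86667 × 1.568) = 1.86667 + 0.233333 = 2.1 m along the plane.
Vertically, h_p = y_p·sinθ = 2.1 × 0.544639 = 1.14374 m.

h_p = 1.14 m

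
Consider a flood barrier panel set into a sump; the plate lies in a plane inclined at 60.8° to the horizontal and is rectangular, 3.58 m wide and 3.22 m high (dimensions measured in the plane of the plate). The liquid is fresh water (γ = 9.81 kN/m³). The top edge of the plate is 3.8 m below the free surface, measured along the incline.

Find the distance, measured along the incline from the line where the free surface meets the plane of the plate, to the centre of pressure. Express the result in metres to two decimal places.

γ = 9.81 kN/m³.
Let θ = 60.8° be the plate's angle to the horizontal; measure y along the incline from where the plane meets the free surface. Vertical depth h = y·sinθ with sinθ = 0.872922.
The centroid lies 3.22/2 = 1.61 m below the top edge, so y_c = 3.8 + 1.61 = 5.41 m and h_c = 5.41 × 0.872922 = 4.72251 m.
A = 3.58 × 3.22 = 11.5276 m².
Resultant F = γ·h_c·A = 9.81 × 4.72251 × 11.5276 = 534.049 kN.
I_c = b·h³/12 = 3.58 × 3.22³/12 = 9.96023 m⁴.
Centre of pressure: y_p = y_c + I_c/(y_c·A) = 5.41 + 9.96023/(5.41 × 11.5276) = 5.41 + 0.15971 = 5.56971 m along the plane.

y_p = 5.57 m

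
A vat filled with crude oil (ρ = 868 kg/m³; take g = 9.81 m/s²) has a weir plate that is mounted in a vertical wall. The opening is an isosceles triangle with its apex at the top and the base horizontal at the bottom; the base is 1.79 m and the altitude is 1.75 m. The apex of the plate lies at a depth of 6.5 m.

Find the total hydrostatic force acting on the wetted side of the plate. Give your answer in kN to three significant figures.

γ = ρg = 868 × 9.81 / 1000 = 8.51508 kN/m³.
With the apex up, the centroid sits 2h/3 = 2 × 1.75/3 = 1.16667 m below the apex, so the centroid depth is h_c = 6.5 + 1.16667 = 7.66667 m.
A = ½ × 1.79 × 1.75 = 1.56625 m².
Resultant F = γ·h_c·A = 8.51508 × 7.66667 × 1.56625 = 102.248 kN.

F ≈ 102 kN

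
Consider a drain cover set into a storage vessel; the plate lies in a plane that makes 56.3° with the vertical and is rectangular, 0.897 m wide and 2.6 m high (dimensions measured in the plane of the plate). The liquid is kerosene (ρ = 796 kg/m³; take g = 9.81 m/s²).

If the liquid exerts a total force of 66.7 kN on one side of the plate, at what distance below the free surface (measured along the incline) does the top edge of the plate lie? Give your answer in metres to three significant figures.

γ = ρg = 796 × 9.81 / 1000 = 7.80876 kN/m³.
A = 0.897 × 2.6 = 2.3322 m².
From F = γ·h_c·A, the centroid depth is h_c = 66.7/(7.80876 × 2.3322) = 3.6625 m.
The plate makes 56.3° with the vertical, i.e. θ = 90° − 56.3° = 33.7° to the horizontal. Measuring y along the incline from the free-surface line, vertical depth h = y·sinθ with sinθ = 0.554844.
Along the incline, y_c = h_c/sinθ = 3.6625/0.554844 = 6.60095 m.
The centroid lies 2.6/2 = 1.3 m below the top edge, so the top edge sits at y_top = 6.60095 − 1.3 = 5.30095 m along the incline.

y_top ≈ 5.30 m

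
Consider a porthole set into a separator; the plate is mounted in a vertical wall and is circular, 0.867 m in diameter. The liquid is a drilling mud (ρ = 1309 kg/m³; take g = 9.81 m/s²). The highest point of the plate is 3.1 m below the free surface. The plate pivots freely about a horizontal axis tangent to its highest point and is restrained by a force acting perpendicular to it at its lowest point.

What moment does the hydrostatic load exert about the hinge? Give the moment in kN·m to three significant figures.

M ≈ 12.0 kN·m

γ = ρg = 1309 × 9.81 / 1000 = 12.84129 kN/m³.
The centroid is at the centre, 0.4335 m below the top of the plate, so the centroid depth is h_c = 3.1 + 0.4335 = 3.5335 m.
A = π(0.4335)² = 0.590375 m².
Resultant F = γ·h_c·A = 12.84129 × 3.5335 × 0.590375 = 26.7881 kN.
I_c = πr⁴/4 = π × 0.4335⁴/4 = 0.0277362 m⁴.
Centre of pressure: y_p = y_c + I_c/(y_c·A) = 3.5335 + 0.0277362/(3.5335 × 0.590375) = 3.5335 + 0.0132958 = 3.5468 m along the plane.
The resultant acts 0.4335 + 0.0132958 = 0.446796 m (along the plate) below the hinge at the top edge, so the moment about the hinge is M = F × 0.446796 = 26.7881 × 0.446796 = 11.9688 kN·m.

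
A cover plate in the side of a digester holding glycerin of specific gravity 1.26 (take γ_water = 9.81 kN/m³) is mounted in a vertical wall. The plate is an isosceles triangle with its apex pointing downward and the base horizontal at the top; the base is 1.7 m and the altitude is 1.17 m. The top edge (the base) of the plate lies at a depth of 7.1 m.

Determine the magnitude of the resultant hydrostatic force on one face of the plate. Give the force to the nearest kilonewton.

γ = 1.26 × 9.81 = 12.3606 kN/m³.
With the apex down, the centroid sits h/3 = 1.17/3 = 0.39 m below the base (the top edge), so the centroid depth is h_c = 7.1 + 0.39 = 7.49 m.
A = ½ × 1.7 × 1.17 = 0.9945 m².
Resultant F = γ·h_c·A = 12.3606 × 7.49 × 0.9945 = 92.0717 kN.

F ≈ 92 kN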